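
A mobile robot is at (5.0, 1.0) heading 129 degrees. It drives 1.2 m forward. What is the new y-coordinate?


y_new = y0 + d*sin(theta)
= 1.0 + 1.2*sin(129)
= 1.0 + 0.9326
= 1.9326


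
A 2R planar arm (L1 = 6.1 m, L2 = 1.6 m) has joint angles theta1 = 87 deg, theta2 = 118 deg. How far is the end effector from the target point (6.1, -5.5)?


End effector via forward kinematics:
x = L1*cos(t1) + L2*cos(t1+t2) = -1.1308
y = L1*sin(t1) + L2*sin(t1+t2) = 5.4155
Distance to target:
d = sqrt((6.1 - -1.1308)^2 + (-5.5 - 5.4155)^2)
= sqrt(52.2851 + 119.1471)
= 13.0932 m


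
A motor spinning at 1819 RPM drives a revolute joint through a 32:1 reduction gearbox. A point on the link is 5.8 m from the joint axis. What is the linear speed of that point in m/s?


omega_motor = 1819 * 2*pi/60 = 190.4852 rad/s
omega_joint = omega_motor / 32 = 5.9527 rad/s
v = omega_joint * r = 5.9527 * 5.8
= 34.5254 m/s


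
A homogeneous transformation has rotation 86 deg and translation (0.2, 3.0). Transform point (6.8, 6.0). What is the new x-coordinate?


x' = cos(theta)*px - sin(theta)*py + tx
= 0.0698*6.8 - 0.9976*6.0 + 0.2
= -5.311


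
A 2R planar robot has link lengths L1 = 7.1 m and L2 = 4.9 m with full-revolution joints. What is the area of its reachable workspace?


r_max = L1 + L2 = 12.0 m
r_min = |L1 - L2| = 2.2 m
Area = pi*(r_max^2 - r_min^2)
= pi*(144.0 - 4.84)
= pi * 139.16
= 437.184 m^2


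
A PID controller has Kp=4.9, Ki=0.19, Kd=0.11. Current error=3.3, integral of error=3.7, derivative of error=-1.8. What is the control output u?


u = Kp*e + Ki*int(e) + Kd*de/dt
= 4.9*3.3 + 0.19*3.7 + 0.11*(-1.8)
= 16.17 + 0.703 + -0.198
= 16.675


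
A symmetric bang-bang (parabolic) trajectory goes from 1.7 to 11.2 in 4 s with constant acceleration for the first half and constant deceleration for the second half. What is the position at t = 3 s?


Symmetric rest-to-rest: each phase covers (pf-p0)/2 in time T/2. 0.5*a*(T/2)^2 = (pf-p0)/2 => a = 4*(pf-p0)/T^2
a = 4*(11.2-1.7)/4^2 = 2.375
t = 3 is in the deceleration phase (t > T/2).
p = pf - 0.5*a*(T-t)^2 = 11.2 - 0.5*2.375*1^2
= 10.0125


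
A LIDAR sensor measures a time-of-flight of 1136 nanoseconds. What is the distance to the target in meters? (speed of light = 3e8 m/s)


tof = 1136 ns = 1.136e-06 s
dist = c * tof / 2
= 3e8 * 1.136e-06 / 2
= 170.4 m


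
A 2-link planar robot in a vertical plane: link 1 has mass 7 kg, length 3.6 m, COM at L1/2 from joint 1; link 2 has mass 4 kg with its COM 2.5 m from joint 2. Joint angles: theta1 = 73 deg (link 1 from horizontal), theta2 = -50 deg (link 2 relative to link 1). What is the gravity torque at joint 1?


Horizontal distance from joint 1 to link-1 COM:
  x_c1 = (L1/2)*cos(t1) = 1.8 * 0.2924 = 0.5263 m
Horizontal distance from joint 1 to link-2 COM:
  x_c2 = L1*cos(t1) + Lc2*cos(t1+t2)
       = 3.6*0.2924 + 2.5*0.9205 = 3.3538 m
tau1 = m1*g*x_c1 + m2*g*x_c2
     = 7*9.81*0.5263 + 4*9.81*3.3538
     = 36.1389 + 131.6031
     = 167.742 Nm


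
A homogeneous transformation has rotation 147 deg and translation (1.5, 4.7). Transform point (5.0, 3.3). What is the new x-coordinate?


x' = cos(theta)*px - sin(theta)*py + tx
= -0.8387*5.0 - 0.5446*3.3 + 1.5
= -4.4907


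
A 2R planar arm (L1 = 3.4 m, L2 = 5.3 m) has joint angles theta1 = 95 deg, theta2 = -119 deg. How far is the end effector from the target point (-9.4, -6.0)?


End effector via forward kinematics:
x = L1*cos(t1) + L2*cos(t1+t2) = 4.5455
y = L1*sin(t1) + L2*sin(t1+t2) = 1.2314
Distance to target:
d = sqrt((-9.4 - 4.5455)^2 + (-6.0 - 1.2314)^2)
= sqrt(194.4759 + 52.2925)
= 15.7089 m


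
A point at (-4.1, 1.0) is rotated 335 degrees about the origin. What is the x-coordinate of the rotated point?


x' = x*cos(theta) - y*sin(theta)
cos(335 deg) = 0.9063, sin(335 deg) = -0.4226
x' = -4.1 * 0.9063 - 1.0 * -0.4226
= -3.7159 - -0.4226
= -3.2932


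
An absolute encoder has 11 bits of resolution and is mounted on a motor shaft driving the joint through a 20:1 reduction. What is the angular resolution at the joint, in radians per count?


counts = 2^11 = 2048
effective counts at joint = 2048 * 20 = 40960
resolution = 2*pi / 40960
= 1.5340e-04 rad/count


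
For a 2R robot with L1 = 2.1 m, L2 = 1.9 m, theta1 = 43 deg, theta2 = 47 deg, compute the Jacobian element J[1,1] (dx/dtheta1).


J[1,1] = -L1*sin(t1) - L2*sin(t1+t2)
= -2.1*sin(43) - 1.9*sin(90)
= -3.3322


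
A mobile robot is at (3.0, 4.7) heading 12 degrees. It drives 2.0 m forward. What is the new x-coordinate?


x_new = x0 + d*cos(theta)
= 3.0 + 2.0*cos(12)
= 3.0 + 1.9563
= 4.9563


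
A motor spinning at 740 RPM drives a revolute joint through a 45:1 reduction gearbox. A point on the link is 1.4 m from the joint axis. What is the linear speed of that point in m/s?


omega_motor = 740 * 2*pi/60 = 77.4926 rad/s
omega_joint = omega_motor / 45 = 1.7221 rad/s
v = omega_joint * r = 1.7221 * 1.4
= 2.4109 m/s


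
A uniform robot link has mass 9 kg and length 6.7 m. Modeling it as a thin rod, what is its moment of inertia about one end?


I = (1/3) * m * L^2
= (1/3) * 9 * 6.7^2
= 0.333333 * 9 * 44.89
= 134.67 kg*m^2


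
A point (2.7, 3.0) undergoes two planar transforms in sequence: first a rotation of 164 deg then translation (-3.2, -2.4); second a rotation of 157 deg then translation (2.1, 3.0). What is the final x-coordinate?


After transform 1:
x1 = cos(164)*2.7 - sin(164)*3.0 + -3.2 = -6.6223
y1 = sin(164)*2.7 + cos(164)*3.0 + -2.4 = -4.5396
After transform 2:
x2 = cos(157)*-6.6223 - sin(157)*-4.5396 + 2.1
= 9.9696


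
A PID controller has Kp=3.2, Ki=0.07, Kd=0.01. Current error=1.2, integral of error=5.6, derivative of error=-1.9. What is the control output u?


u = Kp*e + Ki*int(e) + Kd*de/dt
= 3.2*1.2 + 0.07*5.6 + 0.01*(-1.9)
= 3.84 + 0.392 + -0.019
= 4.213


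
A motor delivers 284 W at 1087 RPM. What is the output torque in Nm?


omega = 1087 * 2*pi/60 = 113.8304 rad/s
tau = P / omega = 284 / 113.8304
= 2.4949 Nm


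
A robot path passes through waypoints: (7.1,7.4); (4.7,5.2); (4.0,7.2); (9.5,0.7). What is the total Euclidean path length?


Segment lengths:
  seg1 = sqrt((-2.4)^2 + (-2.2)^2) = 3.2558
  seg2 = sqrt((-0.7)^2 + (2.0)^2) = 2.119
  seg3 = sqrt((5.5)^2 + (-6.5)^2) = 8.5147
Total = 13.8894


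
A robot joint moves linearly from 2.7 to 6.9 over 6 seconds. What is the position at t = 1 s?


s = t/T = 1/6 = 0.1667
p(t) = p0 + (pf-p0)*s
= 2.7 + (6.9 - 2.7) * 0.1667
= 3.4


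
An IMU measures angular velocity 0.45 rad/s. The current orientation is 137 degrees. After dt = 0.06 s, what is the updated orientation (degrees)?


delta_theta = w * dt = 0.45 * 0.06 = 0.027 rad
= 1.547 deg
theta_new = 137 + 1.547 = 138.547 deg


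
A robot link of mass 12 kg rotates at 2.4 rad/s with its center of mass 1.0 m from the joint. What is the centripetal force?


F = m * omega^2 * r
= 12 * 2.4^2 * 1.0
= 12 * 5.76 * 1.0
= 69.12 N


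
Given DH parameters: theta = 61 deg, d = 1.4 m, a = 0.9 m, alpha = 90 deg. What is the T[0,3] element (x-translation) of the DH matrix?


T[0,3] = a * cos(theta)
= 0.9 * cos(61 deg)
= 0.9 * 0.4848
= 0.4363


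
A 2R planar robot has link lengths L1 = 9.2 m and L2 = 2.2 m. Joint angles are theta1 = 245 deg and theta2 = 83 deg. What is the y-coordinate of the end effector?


Convert angles to radians: theta1 = 4.2761, theta2 = 1.4486
y = L1*sin(theta1) + L2*sin(theta1+theta2)
y = -8.338 + -1.1658
y = -9.5039


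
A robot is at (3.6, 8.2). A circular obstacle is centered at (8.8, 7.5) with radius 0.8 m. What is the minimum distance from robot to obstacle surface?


center_dist = sqrt((3.6-8.8)^2 + (8.2-7.5)^2)
= sqrt(27.04 + 0.49)
= 5.2469
min_dist = center_dist - radius = 5.2469 - 0.8 = 4.4469 m


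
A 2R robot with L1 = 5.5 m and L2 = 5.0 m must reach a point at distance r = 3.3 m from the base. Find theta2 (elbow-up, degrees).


cos(theta2) = (r^2 - L1^2 - L2^2) / (2*L1*L2)
cos(theta2) = (10.89 - 30.25 - 25.0) / 55.0
cos(theta2) = -0.806545
theta2 = 143.7598 degrees


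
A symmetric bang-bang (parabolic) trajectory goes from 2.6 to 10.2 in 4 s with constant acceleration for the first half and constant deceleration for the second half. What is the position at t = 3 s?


Symmetric rest-to-rest: each phase covers (pf-p0)/2 in time T/2. 0.5*a*(T/2)^2 = (pf-p0)/2 => a = 4*(pf-p0)/T^2
a = 4*(10.2-2.6)/4^2 = 1.9
t = 3 is in the deceleration phase (t > T/2).
p = pf - 0.5*a*(T-t)^2 = 10.2 - 0.5*1.9*1^2
= 9.25


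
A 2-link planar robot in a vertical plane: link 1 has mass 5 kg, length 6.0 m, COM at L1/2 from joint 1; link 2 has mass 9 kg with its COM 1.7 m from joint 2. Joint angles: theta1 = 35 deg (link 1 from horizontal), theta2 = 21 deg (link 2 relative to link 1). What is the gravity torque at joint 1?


Horizontal distance from joint 1 to link-1 COM:
  x_c1 = (L1/2)*cos(t1) = 3.0 * 0.8192 = 2.4575 m
Horizontal distance from joint 1 to link-2 COM:
  x_c2 = L1*cos(t1) + Lc2*cos(t1+t2)
       = 6.0*0.8192 + 1.7*0.5592 = 5.8655 m
tau1 = m1*g*x_c1 + m2*g*x_c2
     = 5*9.81*2.4575 + 9*9.81*5.8655
     = 120.5382 + 517.8685
     = 638.4068 Nm


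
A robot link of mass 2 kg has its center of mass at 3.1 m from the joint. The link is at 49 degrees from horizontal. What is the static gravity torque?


tau = m*g*L*cos(angle)
= 2 * 9.81 * 3.1 * cos(49 deg)
= 2 * 9.81 * 3.1 * 0.6561
= 39.9028 Nm


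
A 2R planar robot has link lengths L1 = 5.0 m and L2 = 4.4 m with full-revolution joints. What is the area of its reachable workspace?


r_max = L1 + L2 = 9.4 m
r_min = |L1 - L2| = 0.6 m
Area = pi*(r_max^2 - r_min^2)
= pi*(88.36 - 0.36)
= pi * 88.0
= 276.4602 m^2


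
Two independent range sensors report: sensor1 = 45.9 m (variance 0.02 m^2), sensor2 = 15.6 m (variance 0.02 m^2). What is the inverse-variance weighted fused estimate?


w1 = (1/var1) / (1/var1 + 1/var2)
   = 50.0 / (50.0 + 50.0) = 0.5
w2 = 1 - w1 = 0.5
fused = w1*s1 + w2*s2 = 22.95 + 7.8
= 30.75 m


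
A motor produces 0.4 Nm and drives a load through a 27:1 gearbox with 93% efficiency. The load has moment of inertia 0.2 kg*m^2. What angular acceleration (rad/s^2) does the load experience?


tau_out = tau_motor * N * eta
= 0.4 * 27 * 0.93 = 10.044 Nm
alpha = tau_out / I = 10.044 / 0.2
= 50.22 rad/s^2


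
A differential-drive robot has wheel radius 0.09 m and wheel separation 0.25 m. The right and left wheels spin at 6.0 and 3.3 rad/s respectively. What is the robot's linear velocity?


vR = r*wR = 0.09*6.0 = 0.54 m/s
vL = r*wL = 0.09*3.3 = 0.297 m/s
v = (vR+vL)/2 = 0.4185 m/s
omega = (vR-vL)/L = 0.972 rad/s
linear velocity = 0.4185 m/s


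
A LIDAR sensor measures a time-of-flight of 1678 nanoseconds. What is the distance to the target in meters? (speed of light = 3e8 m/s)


tof = 1678 ns = 1.678e-06 s
dist = c * tof / 2
= 3e8 * 1.678e-06 / 2
= 251.7 m


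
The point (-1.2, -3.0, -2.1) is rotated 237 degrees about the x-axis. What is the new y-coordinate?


Rotation about x-axis: y' = y*cos(theta) - z*sin(theta)
= -3.0 * -0.5446 - -2.1 * -0.8387
= -0.1273


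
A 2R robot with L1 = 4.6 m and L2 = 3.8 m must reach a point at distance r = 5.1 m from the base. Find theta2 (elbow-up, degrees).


cos(theta2) = (r^2 - L1^2 - L2^2) / (2*L1*L2)
cos(theta2) = (26.01 - 21.16 - 14.44) / 34.96
cos(theta2) = -0.274314
theta2 = 105.9211 degrees


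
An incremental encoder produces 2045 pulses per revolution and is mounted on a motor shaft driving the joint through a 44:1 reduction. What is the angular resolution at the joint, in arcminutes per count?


counts per rev = 2045
effective counts at joint = 2045 * 44 = 89980
resolution = 360*60 / 89980
= 0.2401 arcmin/count


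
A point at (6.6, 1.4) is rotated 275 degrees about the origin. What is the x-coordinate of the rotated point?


x' = x*cos(theta) - y*sin(theta)
cos(275 deg) = 0.0872, sin(275 deg) = -0.9962
x' = 6.6 * 0.0872 - 1.4 * -0.9962
= 0.5752 - -1.3947
= 1.9699


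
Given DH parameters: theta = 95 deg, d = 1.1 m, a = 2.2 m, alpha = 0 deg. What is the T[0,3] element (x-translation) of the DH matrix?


T[0,3] = a * cos(theta)
= 2.2 * cos(95 deg)
= 2.2 * -0.0872
= -0.1917


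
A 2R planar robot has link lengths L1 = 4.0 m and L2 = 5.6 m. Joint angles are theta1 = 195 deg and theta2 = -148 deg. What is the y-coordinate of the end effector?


Convert angles to radians: theta1 = 3.4034, theta2 = -2.5831
y = L1*sin(theta1) + L2*sin(theta1+theta2)
y = -1.0353 + 4.0956
y = 3.0603


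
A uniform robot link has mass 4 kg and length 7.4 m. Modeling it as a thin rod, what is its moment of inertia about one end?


I = (1/3) * m * L^2
= (1/3) * 4 * 7.4^2
= 0.333333 * 4 * 54.76
= 73.0133 kg*m^2


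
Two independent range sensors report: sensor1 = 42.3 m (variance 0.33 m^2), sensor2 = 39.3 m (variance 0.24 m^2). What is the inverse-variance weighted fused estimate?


w1 = (1/var1) / (1/var1 + 1/var2)
   = 3.0303 / (3.0303 + 4.1667) = 0.4211
w2 = 1 - w1 = 0.5789
fused = w1*s1 + w2*s2 = 17.8105 + 22.7526
= 40.5632 m


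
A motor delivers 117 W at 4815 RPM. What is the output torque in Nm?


omega = 4815 * 2*pi/60 = 504.2256 rad/s
tau = P / omega = 117 / 504.2256
= 0.232 Nm


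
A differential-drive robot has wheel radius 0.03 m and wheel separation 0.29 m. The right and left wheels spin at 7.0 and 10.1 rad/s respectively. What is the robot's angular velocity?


vR = r*wR = 0.03*7.0 = 0.21 m/s
vL = r*wL = 0.03*10.1 = 0.303 m/s
v = (vR+vL)/2 = 0.2565 m/s
omega = (vR-vL)/L = -0.3207 rad/s
angular velocity = -0.3207 rad/s


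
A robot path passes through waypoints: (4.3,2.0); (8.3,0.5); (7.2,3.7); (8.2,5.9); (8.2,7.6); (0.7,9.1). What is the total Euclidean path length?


Segment lengths:
  seg1 = sqrt((4.0)^2 + (-1.5)^2) = 4.272
  seg2 = sqrt((-1.1)^2 + (3.2)^2) = 3.3838
  seg3 = sqrt((1.0)^2 + (2.2)^2) = 2.4166
  seg4 = sqrt((0.0)^2 + (1.7)^2) = 1.7
  seg5 = sqrt((-7.5)^2 + (1.5)^2) = 7.6485
Total = 19.4209


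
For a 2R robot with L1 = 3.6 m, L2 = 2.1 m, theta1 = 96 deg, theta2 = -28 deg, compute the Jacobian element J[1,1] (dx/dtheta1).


J[1,1] = -L1*sin(t1) - L2*sin(t1+t2)
= -3.6*sin(96) - 2.1*sin(68)
= -5.5274


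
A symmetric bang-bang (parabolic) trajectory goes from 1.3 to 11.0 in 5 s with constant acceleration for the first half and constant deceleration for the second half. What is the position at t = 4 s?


Symmetric rest-to-rest: each phase covers (pf-p0)/2 in time T/2. 0.5*a*(T/2)^2 = (pf-p0)/2 => a = 4*(pf-p0)/T^2
a = 4*(11.0-1.3)/5^2 = 1.552
t = 4 is in the deceleration phase (t > T/2).
p = pf - 0.5*a*(T-t)^2 = 11.0 - 0.5*1.552*1^2
= 10.224


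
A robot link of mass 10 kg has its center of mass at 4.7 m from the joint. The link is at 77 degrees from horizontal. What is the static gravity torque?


tau = m*g*L*cos(angle)
= 10 * 9.81 * 4.7 * cos(77 deg)
= 10 * 9.81 * 4.7 * 0.225
= 103.7182 Nm


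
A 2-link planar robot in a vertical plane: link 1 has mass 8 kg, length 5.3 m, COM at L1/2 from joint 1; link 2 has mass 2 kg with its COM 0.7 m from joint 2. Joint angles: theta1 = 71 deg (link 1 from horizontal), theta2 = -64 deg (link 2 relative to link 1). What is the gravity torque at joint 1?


Horizontal distance from joint 1 to link-1 COM:
  x_c1 = (L1/2)*cos(t1) = 2.65 * 0.3256 = 0.8628 m
Horizontal distance from joint 1 to link-2 COM:
  x_c2 = L1*cos(t1) + Lc2*cos(t1+t2)
       = 5.3*0.3256 + 0.7*0.9925 = 2.4203 m
tau1 = m1*g*x_c1 + m2*g*x_c2
     = 8*9.81*0.8628 + 2*9.81*2.4203
     = 67.7091 + 47.4862
     = 115.1952 Nm


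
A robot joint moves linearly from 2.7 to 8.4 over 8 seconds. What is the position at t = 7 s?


s = t/T = 7/8 = 0.875
p(t) = p0 + (pf-p0)*s
= 2.7 + (8.4 - 2.7) * 0.875
= 7.6875


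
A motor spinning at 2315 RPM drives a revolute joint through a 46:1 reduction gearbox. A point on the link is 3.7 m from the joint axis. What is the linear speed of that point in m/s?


omega_motor = 2315 * 2*pi/60 = 242.4262 rad/s
omega_joint = omega_motor / 46 = 5.2701 rad/s
v = omega_joint * r = 5.2701 * 3.7
= 19.4995 m/s


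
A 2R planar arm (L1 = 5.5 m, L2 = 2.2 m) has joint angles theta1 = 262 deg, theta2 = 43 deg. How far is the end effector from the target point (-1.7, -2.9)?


End effector via forward kinematics:
x = L1*cos(t1) + L2*cos(t1+t2) = 0.4964
y = L1*sin(t1) + L2*sin(t1+t2) = -7.2486
Distance to target:
d = sqrt((-1.7 - 0.4964)^2 + (-2.9 - -7.2486)^2)
= sqrt(4.8242 + 18.9104)
= 4.8718 m


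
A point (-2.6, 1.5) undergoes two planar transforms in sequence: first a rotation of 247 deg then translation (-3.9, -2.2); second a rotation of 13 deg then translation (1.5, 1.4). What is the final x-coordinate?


After transform 1:
x1 = cos(247)*-2.6 - sin(247)*1.5 + -3.9 = -1.5033
y1 = sin(247)*-2.6 + cos(247)*1.5 + -2.2 = -0.3928
After transform 2:
x2 = cos(13)*-1.5033 - sin(13)*-0.3928 + 1.5
= 0.1235


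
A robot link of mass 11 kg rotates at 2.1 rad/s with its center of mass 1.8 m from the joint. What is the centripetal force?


F = m * omega^2 * r
= 11 * 2.1^2 * 1.8
= 11 * 4.41 * 1.8
= 87.318 N


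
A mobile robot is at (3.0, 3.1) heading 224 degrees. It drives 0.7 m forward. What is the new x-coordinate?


x_new = x0 + d*cos(theta)
= 3.0 + 0.7*cos(224)
= 3.0 + -0.5035
= 2.4965


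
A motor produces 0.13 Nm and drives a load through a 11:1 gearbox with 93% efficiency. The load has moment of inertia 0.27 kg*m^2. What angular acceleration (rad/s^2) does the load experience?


tau_out = tau_motor * N * eta
= 0.13 * 11 * 0.93 = 1.3299 Nm
alpha = tau_out / I = 1.3299 / 0.27
= 4.9256 rad/s^2


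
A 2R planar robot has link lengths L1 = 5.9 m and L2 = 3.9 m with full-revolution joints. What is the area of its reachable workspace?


r_max = L1 + L2 = 9.8 m
r_min = |L1 - L2| = 2.0 m
Area = pi*(r_max^2 - r_min^2)
= pi*(96.04 - 4.0)
= pi * 92.04
= 289.1522 m^2


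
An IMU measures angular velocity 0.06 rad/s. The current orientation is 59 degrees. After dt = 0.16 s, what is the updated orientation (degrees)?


delta_theta = w * dt = 0.06 * 0.16 = 0.0096 rad
= 0.55 deg
theta_new = 59 + 0.55 = 59.55 deg


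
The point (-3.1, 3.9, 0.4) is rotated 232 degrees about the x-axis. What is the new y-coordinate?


Rotation about x-axis: y' = y*cos(theta) - z*sin(theta)
= 3.9 * -0.6157 - 0.4 * -0.788
= -2.0859


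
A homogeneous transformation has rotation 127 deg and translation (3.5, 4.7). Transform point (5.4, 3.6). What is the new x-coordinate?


x' = cos(theta)*px - sin(theta)*py + tx
= -0.6018*5.4 - 0.7986*3.6 + 3.5
= -2.6249


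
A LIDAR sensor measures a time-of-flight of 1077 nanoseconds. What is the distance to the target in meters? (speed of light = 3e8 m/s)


tof = 1077 ns = 1.077e-06 s
dist = c * tof / 2
= 3e8 * 1.077e-06 / 2
= 161.55 m


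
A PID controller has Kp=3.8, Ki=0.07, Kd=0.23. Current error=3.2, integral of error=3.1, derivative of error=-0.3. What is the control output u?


u = Kp*e + Ki*int(e) + Kd*de/dt
= 3.8*3.2 + 0.07*3.1 + 0.23*(-0.3)
= 12.16 + 0.217 + -0.069
= 12.308


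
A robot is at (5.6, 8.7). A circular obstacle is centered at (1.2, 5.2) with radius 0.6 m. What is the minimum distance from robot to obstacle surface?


center_dist = sqrt((5.6-1.2)^2 + (8.7-5.2)^2)
= sqrt(19.36 + 12.25)
= 5.6223
min_dist = center_dist - radius = 5.6223 - 0.6 = 5.0223 m


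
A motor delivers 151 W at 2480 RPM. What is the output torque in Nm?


omega = 2480 * 2*pi/60 = 259.705 rad/s
tau = P / omega = 151 / 259.705
= 0.5814 Nm


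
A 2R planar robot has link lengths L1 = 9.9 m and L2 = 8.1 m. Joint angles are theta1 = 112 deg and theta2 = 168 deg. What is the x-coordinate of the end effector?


Convert angles to radians: theta1 = 1.9548, theta2 = 2.9322
x = L1*cos(theta1) + L2*cos(theta1+theta2)
x = -3.7086 + 1.4066
x = -2.3021


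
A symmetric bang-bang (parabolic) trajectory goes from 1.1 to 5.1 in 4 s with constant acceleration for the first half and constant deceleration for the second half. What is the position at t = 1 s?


Symmetric rest-to-rest: each phase covers (pf-p0)/2 in time T/2. 0.5*a*(T/2)^2 = (pf-p0)/2 => a = 4*(pf-p0)/T^2
a = 4*(5.1-1.1)/4^2 = 1.0
t = 1 is in the acceleration phase (t <= T/2).
p = p0 + 0.5*a*t^2 = 1.1 + 0.5*1.0*1^2
= 1.6


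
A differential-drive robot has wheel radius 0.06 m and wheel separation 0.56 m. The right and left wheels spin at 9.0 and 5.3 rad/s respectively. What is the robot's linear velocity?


vR = r*wR = 0.06*9.0 = 0.54 m/s
vL = r*wL = 0.06*5.3 = 0.318 m/s
v = (vR+vL)/2 = 0.429 m/s
omega = (vR-vL)/L = 0.3964 rad/s
linear velocity = 0.429 m/s


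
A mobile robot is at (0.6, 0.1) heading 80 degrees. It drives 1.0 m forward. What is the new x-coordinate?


x_new = x0 + d*cos(theta)
= 0.6 + 1.0*cos(80)
= 0.6 + 0.1736
= 0.7736


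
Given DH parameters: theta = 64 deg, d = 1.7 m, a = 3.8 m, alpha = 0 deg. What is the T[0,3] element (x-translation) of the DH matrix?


T[0,3] = a * cos(theta)
= 3.8 * cos(64 deg)
= 3.8 * 0.4384
= 1.6658


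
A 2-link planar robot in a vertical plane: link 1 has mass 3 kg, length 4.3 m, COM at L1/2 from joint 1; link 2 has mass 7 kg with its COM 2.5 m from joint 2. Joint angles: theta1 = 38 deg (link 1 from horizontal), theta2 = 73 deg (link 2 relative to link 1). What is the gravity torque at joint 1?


Horizontal distance from joint 1 to link-1 COM:
  x_c1 = (L1/2)*cos(t1) = 2.15 * 0.788 = 1.6942 m
Horizontal distance from joint 1 to link-2 COM:
  x_c2 = L1*cos(t1) + Lc2*cos(t1+t2)
       = 4.3*0.788 + 2.5*-0.3584 = 2.4925 m
tau1 = m1*g*x_c1 + m2*g*x_c2
     = 3*9.81*1.6942 + 7*9.81*2.4925
     = 49.861 + 171.1618
     = 221.0228 Nm


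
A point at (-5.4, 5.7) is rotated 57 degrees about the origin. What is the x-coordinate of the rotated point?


x' = x*cos(theta) - y*sin(theta)
cos(57 deg) = 0.5446, sin(57 deg) = 0.8387
x' = -5.4 * 0.5446 - 5.7 * 0.8387
= -2.9411 - 4.7804
= -7.7215


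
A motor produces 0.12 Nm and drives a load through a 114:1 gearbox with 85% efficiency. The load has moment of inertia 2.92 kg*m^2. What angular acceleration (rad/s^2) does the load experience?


tau_out = tau_motor * N * eta
= 0.12 * 114 * 0.85 = 11.628 Nm
alpha = tau_out / I = 11.628 / 2.92
= 3.9822 rad/s^2


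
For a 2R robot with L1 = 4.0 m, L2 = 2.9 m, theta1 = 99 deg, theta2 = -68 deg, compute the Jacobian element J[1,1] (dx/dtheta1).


J[1,1] = -L1*sin(t1) - L2*sin(t1+t2)
= -4.0*sin(99) - 2.9*sin(31)
= -5.4444


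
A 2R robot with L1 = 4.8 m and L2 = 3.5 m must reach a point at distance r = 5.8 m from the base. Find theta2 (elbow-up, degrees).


cos(theta2) = (r^2 - L1^2 - L2^2) / (2*L1*L2)
cos(theta2) = (33.64 - 23.04 - 12.25) / 33.6
cos(theta2) = -0.049107
theta2 = 92.8148 degrees


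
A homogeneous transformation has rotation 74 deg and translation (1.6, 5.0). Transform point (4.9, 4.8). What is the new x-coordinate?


x' = cos(theta)*px - sin(theta)*py + tx
= 0.2756*4.9 - 0.9613*4.8 + 1.6
= -1.6634


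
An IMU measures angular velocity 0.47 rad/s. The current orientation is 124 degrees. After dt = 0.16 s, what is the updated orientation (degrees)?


delta_theta = w * dt = 0.47 * 0.16 = 0.0752 rad
= 4.3086 deg
theta_new = 124 + 4.3086 = 128.3086 deg


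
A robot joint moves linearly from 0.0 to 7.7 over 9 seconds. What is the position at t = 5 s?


s = t/T = 5/9 = 0.5556
p(t) = p0 + (pf-p0)*s
= 0.0 + (7.7 - 0.0) * 0.5556
= 4.2778


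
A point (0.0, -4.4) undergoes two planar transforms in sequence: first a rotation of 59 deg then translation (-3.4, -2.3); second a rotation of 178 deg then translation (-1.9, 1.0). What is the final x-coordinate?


After transform 1:
x1 = cos(59)*0.0 - sin(59)*-4.4 + -3.4 = 0.3715
y1 = sin(59)*0.0 + cos(59)*-4.4 + -2.3 = -4.5662
After transform 2:
x2 = cos(178)*0.3715 - sin(178)*-4.5662 + -1.9
= -2.112


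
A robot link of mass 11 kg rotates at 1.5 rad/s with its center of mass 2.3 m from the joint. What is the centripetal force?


F = m * omega^2 * r
= 11 * 1.5^2 * 2.3
= 11 * 2.25 * 2.3
= 56.925 N


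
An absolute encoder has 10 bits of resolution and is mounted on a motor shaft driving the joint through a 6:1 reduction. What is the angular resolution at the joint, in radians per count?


counts = 2^10 = 1024
effective counts at joint = 1024 * 6 = 6144
resolution = 2*pi / 6144
= 0.001 rad/count


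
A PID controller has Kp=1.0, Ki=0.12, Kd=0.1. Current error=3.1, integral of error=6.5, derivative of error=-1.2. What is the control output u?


u = Kp*e + Ki*int(e) + Kd*de/dt
= 1.0*3.1 + 0.12*6.5 + 0.1*(-1.2)
= 3.1 + 0.78 + -0.12
= 3.76


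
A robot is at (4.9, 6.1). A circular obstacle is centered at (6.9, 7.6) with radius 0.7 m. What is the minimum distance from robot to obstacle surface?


center_dist = sqrt((4.9-6.9)^2 + (6.1-7.6)^2)
= sqrt(4.0 + 2.25)
= 2.5
min_dist = center_dist - radius = 2.5 - 0.7 = 1.8 m


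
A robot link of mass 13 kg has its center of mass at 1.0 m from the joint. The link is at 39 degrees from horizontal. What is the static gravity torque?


tau = m*g*L*cos(angle)
= 13 * 9.81 * 1.0 * cos(39 deg)
= 13 * 9.81 * 1.0 * 0.7771
= 99.1094 Nm


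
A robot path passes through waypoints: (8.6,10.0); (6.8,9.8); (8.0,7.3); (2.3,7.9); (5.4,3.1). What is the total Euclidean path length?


Segment lengths:
  seg1 = sqrt((-1.8)^2 + (-0.2)^2) = 1.8111
  seg2 = sqrt((1.2)^2 + (-2.5)^2) = 2.7731
  seg3 = sqrt((-5.7)^2 + (0.6)^2) = 5.7315
  seg4 = sqrt((3.1)^2 + (-4.8)^2) = 5.714
Total = 16.0297


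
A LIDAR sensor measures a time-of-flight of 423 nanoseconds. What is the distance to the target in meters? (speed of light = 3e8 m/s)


tof = 423 ns = 4.23e-07 s
dist = c * tof / 2
= 3e8 * 4.23e-07 / 2
= 63.45 m


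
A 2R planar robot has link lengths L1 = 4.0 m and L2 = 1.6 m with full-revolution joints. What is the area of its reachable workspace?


r_max = L1 + L2 = 5.6 m
r_min = |L1 - L2| = 2.4 m
Area = pi*(r_max^2 - r_min^2)
= pi*(31.36 - 5.76)
= pi * 25.6
= 80.4248 m^2


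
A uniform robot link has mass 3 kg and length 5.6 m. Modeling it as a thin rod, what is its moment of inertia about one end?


I = (1/3) * m * L^2
= (1/3) * 3 * 5.6^2
= 0.333333 * 3 * 31.36
= 31.36 kg*m^2


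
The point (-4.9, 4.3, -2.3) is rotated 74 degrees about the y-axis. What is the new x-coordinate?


Rotation about y-axis: x' = x*cos(theta) + z*sin(theta)
= -4.9 * 0.2756 + -2.3 * 0.9613
= -3.5615


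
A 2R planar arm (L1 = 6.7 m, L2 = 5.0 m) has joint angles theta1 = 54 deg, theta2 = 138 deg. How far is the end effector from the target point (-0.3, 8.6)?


End effector via forward kinematics:
x = L1*cos(t1) + L2*cos(t1+t2) = -0.9526
y = L1*sin(t1) + L2*sin(t1+t2) = 4.3809
Distance to target:
d = sqrt((-0.3 - -0.9526)^2 + (8.6 - 4.3809)^2)
= sqrt(0.4259 + 17.8012)
= 4.2693 m


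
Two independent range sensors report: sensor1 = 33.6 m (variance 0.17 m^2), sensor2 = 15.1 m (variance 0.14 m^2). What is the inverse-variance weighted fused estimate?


w1 = (1/var1) / (1/var1 + 1/var2)
   = 5.8824 / (5.8824 + 7.1429) = 0.4516
w2 = 1 - w1 = 0.5484
fused = w1*s1 + w2*s2 = 15.1742 + 8.2806
= 23.4548 m


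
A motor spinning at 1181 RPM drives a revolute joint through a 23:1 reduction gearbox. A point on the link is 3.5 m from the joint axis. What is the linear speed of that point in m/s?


omega_motor = 1181 * 2*pi/60 = 123.674 rad/s
omega_joint = omega_motor / 23 = 5.3771 rad/s
v = omega_joint * r = 5.3771 * 3.5
= 18.82 m/s


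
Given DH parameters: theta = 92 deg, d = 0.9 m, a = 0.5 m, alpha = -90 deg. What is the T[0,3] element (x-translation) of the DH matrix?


T[0,3] = a * cos(theta)
= 0.5 * cos(92 deg)
= 0.5 * -0.0349
= -0.0174


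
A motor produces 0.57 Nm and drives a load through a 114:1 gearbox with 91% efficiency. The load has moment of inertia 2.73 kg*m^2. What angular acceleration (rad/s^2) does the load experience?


tau_out = tau_motor * N * eta
= 0.57 * 114 * 0.91 = 59.1318 Nm
alpha = tau_out / I = 59.1318 / 2.73
= 21.66 rad/s^2


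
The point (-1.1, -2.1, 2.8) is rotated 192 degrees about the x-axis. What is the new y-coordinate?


Rotation about x-axis: y' = y*cos(theta) - z*sin(theta)
= -2.1 * -0.9781 - 2.8 * -0.2079
= 2.6363


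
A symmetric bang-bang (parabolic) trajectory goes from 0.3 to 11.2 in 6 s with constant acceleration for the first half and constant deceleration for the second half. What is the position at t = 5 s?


Symmetric rest-to-rest: each phase covers (pf-p0)/2 in time T/2. 0.5*a*(T/2)^2 = (pf-p0)/2 => a = 4*(pf-p0)/T^2
a = 4*(11.2-0.3)/6^2 = 1.2111
t = 5 is in the deceleration phase (t > T/2).
p = pf - 0.5*a*(T-t)^2 = 11.2 - 0.5*1.2111*1^2
= 10.5944


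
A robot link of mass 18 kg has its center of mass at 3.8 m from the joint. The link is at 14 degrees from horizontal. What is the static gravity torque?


tau = m*g*L*cos(angle)
= 18 * 9.81 * 3.8 * cos(14 deg)
= 18 * 9.81 * 3.8 * 0.9703
= 651.0723 Nm


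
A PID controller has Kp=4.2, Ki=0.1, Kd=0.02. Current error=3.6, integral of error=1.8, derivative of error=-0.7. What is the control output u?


u = Kp*e + Ki*int(e) + Kd*de/dt
= 4.2*3.6 + 0.1*1.8 + 0.02*(-0.7)
= 15.12 + 0.18 + -0.014
= 15.286


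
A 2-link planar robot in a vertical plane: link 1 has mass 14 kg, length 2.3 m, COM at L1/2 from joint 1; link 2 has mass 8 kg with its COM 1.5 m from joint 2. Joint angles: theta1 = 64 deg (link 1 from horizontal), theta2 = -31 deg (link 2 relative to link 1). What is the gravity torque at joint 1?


Horizontal distance from joint 1 to link-1 COM:
  x_c1 = (L1/2)*cos(t1) = 1.15 * 0.4384 = 0.5041 m
Horizontal distance from joint 1 to link-2 COM:
  x_c2 = L1*cos(t1) + Lc2*cos(t1+t2)
       = 2.3*0.4384 + 1.5*0.8387 = 2.2663 m
tau1 = m1*g*x_c1 + m2*g*x_c2
     = 14*9.81*0.5041 + 8*9.81*2.2663
     = 69.2368 + 177.856
     = 247.0928 Nm


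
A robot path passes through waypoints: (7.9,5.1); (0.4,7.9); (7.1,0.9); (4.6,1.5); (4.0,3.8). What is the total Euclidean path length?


Segment lengths:
  seg1 = sqrt((-7.5)^2 + (2.8)^2) = 8.0056
  seg2 = sqrt((6.7)^2 + (-7.0)^2) = 9.6897
  seg3 = sqrt((-2.5)^2 + (0.6)^2) = 2.571
  seg4 = sqrt((-0.6)^2 + (2.3)^2) = 2.377
Total = 22.6433


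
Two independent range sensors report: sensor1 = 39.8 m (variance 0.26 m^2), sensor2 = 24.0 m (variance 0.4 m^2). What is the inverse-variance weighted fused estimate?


w1 = (1/var1) / (1/var1 + 1/var2)
   = 3.8462 / (3.8462 + 2.5) = 0.6061
w2 = 1 - w1 = 0.3939
fused = w1*s1 + w2*s2 = 24.1212 + 9.4545
= 33.5758 m


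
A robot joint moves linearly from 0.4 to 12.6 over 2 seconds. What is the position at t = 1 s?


s = t/T = 1/2 = 0.5
p(t) = p0 + (pf-p0)*s
= 0.4 + (12.6 - 0.4) * 0.5
= 6.5


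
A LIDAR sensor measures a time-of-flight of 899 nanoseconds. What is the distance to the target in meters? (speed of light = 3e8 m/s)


tof = 899 ns = 8.99e-07 s
dist = c * tof / 2
= 3e8 * 8.99e-07 / 2
= 134.85 m


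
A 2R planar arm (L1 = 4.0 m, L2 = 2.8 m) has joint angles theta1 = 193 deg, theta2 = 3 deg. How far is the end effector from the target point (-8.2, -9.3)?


End effector via forward kinematics:
x = L1*cos(t1) + L2*cos(t1+t2) = -6.589
y = L1*sin(t1) + L2*sin(t1+t2) = -1.6716
Distance to target:
d = sqrt((-8.2 - -6.589)^2 + (-9.3 - -1.6716)^2)
= sqrt(2.5953 + 58.1927)
= 7.7967 m


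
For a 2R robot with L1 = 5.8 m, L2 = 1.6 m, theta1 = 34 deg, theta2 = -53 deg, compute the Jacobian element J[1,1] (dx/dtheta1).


J[1,1] = -L1*sin(t1) - L2*sin(t1+t2)
= -5.8*sin(34) - 1.6*sin(-19)
= -2.7224


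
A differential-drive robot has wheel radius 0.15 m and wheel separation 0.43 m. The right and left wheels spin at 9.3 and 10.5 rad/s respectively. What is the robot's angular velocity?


vR = r*wR = 0.15*9.3 = 1.395 m/s
vL = r*wL = 0.15*10.5 = 1.575 m/s
v = (vR+vL)/2 = 1.485 m/s
omega = (vR-vL)/L = -0.4186 rad/s
angular velocity = -0.4186 rad/s


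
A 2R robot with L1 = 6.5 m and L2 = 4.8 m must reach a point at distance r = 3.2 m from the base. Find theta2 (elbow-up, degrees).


cos(theta2) = (r^2 - L1^2 - L2^2) / (2*L1*L2)
cos(theta2) = (10.24 - 42.25 - 23.04) / 62.4
cos(theta2) = -0.882212
theta2 = 151.9103 degrees


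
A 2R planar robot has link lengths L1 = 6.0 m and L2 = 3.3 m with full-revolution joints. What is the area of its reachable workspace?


r_max = L1 + L2 = 9.3 m
r_min = |L1 - L2| = 2.7 m
Area = pi*(r_max^2 - r_min^2)
= pi*(86.49 - 7.29)
= pi * 79.2
= 248.8141 m^2


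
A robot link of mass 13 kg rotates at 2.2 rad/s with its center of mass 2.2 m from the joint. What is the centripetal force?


F = m * omega^2 * r
= 13 * 2.2^2 * 2.2
= 13 * 4.84 * 2.2
= 138.424 N


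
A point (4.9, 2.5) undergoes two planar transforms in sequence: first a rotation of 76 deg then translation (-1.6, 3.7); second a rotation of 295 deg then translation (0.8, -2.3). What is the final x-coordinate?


After transform 1:
x1 = cos(76)*4.9 - sin(76)*2.5 + -1.6 = -2.8403
y1 = sin(76)*4.9 + cos(76)*2.5 + 3.7 = 9.0593
After transform 2:
x2 = cos(295)*-2.8403 - sin(295)*9.0593 + 0.8
= 7.8101


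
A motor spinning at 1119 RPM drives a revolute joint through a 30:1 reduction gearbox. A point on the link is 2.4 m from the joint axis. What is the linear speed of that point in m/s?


omega_motor = 1119 * 2*pi/60 = 117.1814 rad/s
omega_joint = omega_motor / 30 = 3.906 rad/s
v = omega_joint * r = 3.906 * 2.4
= 9.3745 m/s


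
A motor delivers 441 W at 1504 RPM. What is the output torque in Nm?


omega = 1504 * 2*pi/60 = 157.4985 rad/s
tau = P / omega = 441 / 157.4985
= 2.8 Nm


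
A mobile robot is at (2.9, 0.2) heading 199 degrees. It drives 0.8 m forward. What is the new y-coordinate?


y_new = y0 + d*sin(theta)
= 0.2 + 0.8*sin(199)
= 0.2 + -0.2605
= -0.0605


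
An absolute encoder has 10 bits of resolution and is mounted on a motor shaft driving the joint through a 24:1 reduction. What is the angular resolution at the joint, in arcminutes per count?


counts = 2^10 = 1024
effective counts at joint = 1024 * 24 = 24576
resolution = 360*60 / 24576
= 0.8789 arcmin/count


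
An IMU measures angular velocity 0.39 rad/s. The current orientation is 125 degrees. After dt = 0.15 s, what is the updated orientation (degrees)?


delta_theta = w * dt = 0.39 * 0.15 = 0.0585 rad
= 3.3518 deg
theta_new = 125 + 3.3518 = 128.3518 deg


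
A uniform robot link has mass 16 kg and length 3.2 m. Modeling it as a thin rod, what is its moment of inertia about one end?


I = (1/3) * m * L^2
= (1/3) * 16 * 3.2^2
= 0.333333 * 16 * 10.24
= 54.6133 kg*m^2


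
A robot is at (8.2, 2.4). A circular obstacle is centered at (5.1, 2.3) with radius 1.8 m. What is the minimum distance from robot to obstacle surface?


center_dist = sqrt((8.2-5.1)^2 + (2.4-2.3)^2)
= sqrt(9.61 + 0.01)
= 3.1016
min_dist = center_dist - radius = 3.1016 - 1.8 = 1.3016 m


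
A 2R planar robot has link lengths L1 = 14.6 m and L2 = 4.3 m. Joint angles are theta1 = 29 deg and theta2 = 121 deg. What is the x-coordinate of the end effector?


Convert angles to radians: theta1 = 0.5061, theta2 = 2.1118
x = L1*cos(theta1) + L2*cos(theta1+theta2)
x = 12.7694 + -3.7239
x = 9.0455


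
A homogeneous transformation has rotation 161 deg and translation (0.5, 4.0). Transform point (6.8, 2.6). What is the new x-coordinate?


x' = cos(theta)*px - sin(theta)*py + tx
= -0.9455*6.8 - 0.3256*2.6 + 0.5
= -6.776


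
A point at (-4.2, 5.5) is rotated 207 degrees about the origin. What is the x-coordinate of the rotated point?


x' = x*cos(theta) - y*sin(theta)
cos(207 deg) = -0.891, sin(207 deg) = -0.454
x' = -4.2 * -0.891 - 5.5 * -0.454
= 3.7422 - -2.4969
= 6.2392


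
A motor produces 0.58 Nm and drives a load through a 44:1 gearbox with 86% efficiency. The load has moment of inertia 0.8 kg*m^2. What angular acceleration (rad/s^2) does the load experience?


tau_out = tau_motor * N * eta
= 0.58 * 44 * 0.86 = 21.9472 Nm
alpha = tau_out / I = 21.9472 / 0.8
= 27.434 rad/s^2


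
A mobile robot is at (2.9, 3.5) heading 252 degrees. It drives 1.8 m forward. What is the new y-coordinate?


y_new = y0 + d*sin(theta)
= 3.5 + 1.8*sin(252)
= 3.5 + -1.7119
= 1.7881


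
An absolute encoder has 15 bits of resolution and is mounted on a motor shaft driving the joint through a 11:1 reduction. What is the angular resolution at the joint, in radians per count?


counts = 2^15 = 32768
effective counts at joint = 32768 * 11 = 360448
resolution = 2*pi / 360448
= 1.7432e-05 rad/count


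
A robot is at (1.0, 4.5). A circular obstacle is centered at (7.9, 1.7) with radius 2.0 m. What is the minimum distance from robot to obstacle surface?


center_dist = sqrt((1.0-7.9)^2 + (4.5-1.7)^2)
= sqrt(47.61 + 7.84)
= 7.4465
min_dist = center_dist - radius = 7.4465 - 2.0 = 5.4465 m


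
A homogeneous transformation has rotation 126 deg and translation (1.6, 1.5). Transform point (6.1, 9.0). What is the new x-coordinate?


x' = cos(theta)*px - sin(theta)*py + tx
= -0.5878*6.1 - 0.809*9.0 + 1.6
= -9.2666


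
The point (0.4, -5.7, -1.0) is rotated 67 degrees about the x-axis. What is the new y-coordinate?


Rotation about x-axis: y' = y*cos(theta) - z*sin(theta)
= -5.7 * 0.3907 - -1.0 * 0.9205
= -1.3067


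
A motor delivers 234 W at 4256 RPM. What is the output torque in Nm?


omega = 4256 * 2*pi/60 = 445.6873 rad/s
tau = P / omega = 234 / 445.6873
= 0.525 Nm


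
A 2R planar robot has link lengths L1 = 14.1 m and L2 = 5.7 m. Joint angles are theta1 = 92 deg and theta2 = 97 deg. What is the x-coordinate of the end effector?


Convert angles to radians: theta1 = 1.6057, theta2 = 1.693
x = L1*cos(theta1) + L2*cos(theta1+theta2)
x = -0.4921 + -5.6298
x = -6.1219


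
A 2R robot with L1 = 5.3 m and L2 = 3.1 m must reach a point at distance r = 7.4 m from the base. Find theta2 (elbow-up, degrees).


cos(theta2) = (r^2 - L1^2 - L2^2) / (2*L1*L2)
cos(theta2) = (54.76 - 28.09 - 9.61) / 32.86
cos(theta2) = 0.519172
theta2 = 58.7233 degrees


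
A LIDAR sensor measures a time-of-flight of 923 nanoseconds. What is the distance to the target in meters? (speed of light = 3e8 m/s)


tof = 923 ns = 9.23e-07 s
dist = c * tof / 2
= 3e8 * 9.23e-07 / 2
= 138.45 m


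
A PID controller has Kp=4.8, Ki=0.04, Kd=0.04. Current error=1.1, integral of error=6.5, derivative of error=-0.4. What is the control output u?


u = Kp*e + Ki*int(e) + Kd*de/dt
= 4.8*1.1 + 0.04*6.5 + 0.04*(-0.4)
= 5.28 + 0.26 + -0.016
= 5.524


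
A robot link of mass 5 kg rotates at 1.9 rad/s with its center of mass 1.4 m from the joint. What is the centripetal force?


F = m * omega^2 * r
= 5 * 1.9^2 * 1.4
= 5 * 3.61 * 1.4
= 25.27 N


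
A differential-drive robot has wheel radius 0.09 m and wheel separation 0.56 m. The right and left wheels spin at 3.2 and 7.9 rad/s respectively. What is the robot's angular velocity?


vR = r*wR = 0.09*3.2 = 0.288 m/s
vL = r*wL = 0.09*7.9 = 0.711 m/s
v = (vR+vL)/2 = 0.4995 m/s
omega = (vR-vL)/L = -0.7554 rad/s
angular velocity = -0.7554 rad/s


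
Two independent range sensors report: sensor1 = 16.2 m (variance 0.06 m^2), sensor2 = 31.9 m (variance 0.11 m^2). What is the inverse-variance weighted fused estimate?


w1 = (1/var1) / (1/var1 + 1/var2)
   = 16.6667 / (16.6667 + 9.0909) = 0.6471
w2 = 1 - w1 = 0.3529
fused = w1*s1 + w2*s2 = 10.4824 + 11.2588
= 21.7412 m


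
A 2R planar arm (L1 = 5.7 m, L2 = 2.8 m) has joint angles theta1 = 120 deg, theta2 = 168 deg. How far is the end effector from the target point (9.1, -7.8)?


End effector via forward kinematics:
x = L1*cos(t1) + L2*cos(t1+t2) = -1.9848
y = L1*sin(t1) + L2*sin(t1+t2) = 2.2734
Distance to target:
d = sqrt((9.1 - -1.9848)^2 + (-7.8 - 2.2734)^2)
= sqrt(122.8717 + 101.4731)
= 14.9781 m


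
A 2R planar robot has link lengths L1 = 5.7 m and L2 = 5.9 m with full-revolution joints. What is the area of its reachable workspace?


r_max = L1 + L2 = 11.6 m
r_min = |L1 - L2| = 0.2 m
Area = pi*(r_max^2 - r_min^2)
= pi*(134.56 - 0.04)
= pi * 134.52
= 422.607 m^2
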